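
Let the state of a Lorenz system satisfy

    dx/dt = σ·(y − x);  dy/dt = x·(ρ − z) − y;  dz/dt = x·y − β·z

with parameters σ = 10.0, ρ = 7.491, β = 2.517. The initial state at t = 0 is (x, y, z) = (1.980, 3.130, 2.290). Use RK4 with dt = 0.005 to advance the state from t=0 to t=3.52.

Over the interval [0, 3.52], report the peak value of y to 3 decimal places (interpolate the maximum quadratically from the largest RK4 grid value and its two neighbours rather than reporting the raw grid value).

max y = 6.336

t=0.000: state=(1.980, 3.130, 2.290)
step 1 (dt=0.005): k1=(11.500, 7.168, 0.433), k2=(11.392, 7.297, 0.557), k3=(11.398, 7.295, 0.556), k4=(11.295, 7.422, 0.679); state += dt/6·(k1+2k2+2k3+k4)
t=0.005: state=(2.037, 3.166, 2.293)
t=0.010: state=(2.093, 3.204, 2.297)
t=0.015: state=(2.148, 3.243, 2.302)
continuing one RK4 step at a time; state shown every 40 steps (Δt=0.2):
t=0.200: state=(4.090, 5.184, 3.488)
t=0.400: state=(5.871, 6.276, 7.035)
t=0.600: state=(5.142, 4.193, 9.021)
t=0.800: state=(3.343, 2.696, 7.569)
t=1.000: state=(2.703, 2.668, 5.759)
t=1.200: state=(3.033, 3.367, 4.815)
t=1.400: state=(3.913, 4.415, 5.072)
t=1.600: state=(4.757, 5.013, 6.417)
t=1.800: state=(4.729, 4.463, 7.519)
t=2.000: state=(4.008, 3.647, 7.281)
t=2.200: state=(3.522, 3.417, 6.420)
t=2.400: state=(3.567, 3.700, 5.832)
t=2.600: state=(3.956, 4.182, 5.869)
t=2.800: state=(4.333, 4.451, 6.413)
t=3.000: state=(4.361, 4.276, 6.899)
t=3.200: state=(4.085, 3.929, 6.881)
t=3.400: state=(3.844, 3.775, 6.526)
t=3.520: state=(3.806, 3.812, 6.322)
largest grid value and its neighbours: y(0.360)=6.33351, y(0.365)=6.33573, y(0.370)=6.33527
parabola through these three points peaks at t≈0.367 with y≈6.33587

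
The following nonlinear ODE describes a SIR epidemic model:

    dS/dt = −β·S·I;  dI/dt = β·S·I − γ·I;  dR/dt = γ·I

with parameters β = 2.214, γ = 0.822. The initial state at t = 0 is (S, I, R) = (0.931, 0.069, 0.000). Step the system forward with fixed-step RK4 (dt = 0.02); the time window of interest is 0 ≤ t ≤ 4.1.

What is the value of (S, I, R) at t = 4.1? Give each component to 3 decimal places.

t=0.000: state=(0.931, 0.069, 0.000)
step 1 (dt=0.02): k1=(-0.142, 0.086, 0.057), k2=(-0.144, 0.086, 0.057), k3=(-0.144, 0.086, 0.057), k4=(-0.145, 0.087, 0.058); state += dt/6·(k1+2k2+2k3+k4)
t=0.020: state=(0.928, 0.071, 0.001)
t=0.040: state=(0.925, 0.072, 0.002)
t=0.060: state=(0.922, 0.074, 0.004)
continuing one RK4 step at a time; state shown every 10 steps (Δt=0.2):
t=0.200: state=(0.899, 0.088, 0.013)
t=0.400: state=(0.861, 0.110, 0.029)
t=0.600: state=(0.815, 0.135, 0.049)
t=0.800: state=(0.763, 0.163, 0.074)
t=1.000: state=(0.706, 0.191, 0.103)
t=1.200: state=(0.644, 0.219, 0.137)
t=1.400: state=(0.582, 0.244, 0.175)
t=1.600: state=(0.520, 0.264, 0.216)
t=1.800: state=(0.461, 0.278, 0.261)
t=2.000: state=(0.407, 0.286, 0.308)
t=2.200: state=(0.358, 0.287, 0.355)
t=2.400: state=(0.316, 0.283, 0.402)
t=2.600: state=(0.279, 0.274, 0.447)
t=2.800: state=(0.248, 0.261, 0.491)
t=3.000: state=(0.222, 0.245, 0.533)
t=3.200: state=(0.199, 0.229, 0.572)
t=3.400: state=(0.181, 0.211, 0.608)
t=3.600: state=(0.165, 0.193, 0.641)
t=3.800: state=(0.153, 0.176, 0.672)
t=4.000: state=(0.142, 0.159, 0.699)
t=4.100: state=(0.137, 0.151, 0.712)

(S, I, R) = (0.137, 0.151, 0.712)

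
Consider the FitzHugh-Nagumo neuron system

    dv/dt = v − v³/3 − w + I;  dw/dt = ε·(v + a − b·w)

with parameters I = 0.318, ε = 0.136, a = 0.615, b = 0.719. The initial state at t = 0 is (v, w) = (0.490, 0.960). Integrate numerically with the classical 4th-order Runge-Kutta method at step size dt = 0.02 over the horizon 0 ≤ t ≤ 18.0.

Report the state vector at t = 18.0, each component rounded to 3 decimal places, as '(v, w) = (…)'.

(v, w) = (-0.373, -0.352)

t=0.000: state=(0.490, 0.960)
step 1 (dt=0.02): k1=(-0.191, 0.056), k2=(-0.193, 0.056), k3=(-0.193, 0.056), k4=(-0.195, 0.056); state += dt/6·(k1+2k2+2k3+k4)
t=0.020: state=(0.486, 0.961)
t=0.040: state=(0.482, 0.962)
t=0.060: state=(0.478, 0.963)
continuing one RK4 step at a time; state shown every 50 steps (Δt=1):
t=1.000: state=(0.161, 0.996)
t=2.000: state=(-0.694, 0.955)
t=3.000: state=(-1.719, 0.779)
t=4.000: state=(-1.854, 0.549)
t=5.000: state=(-1.784, 0.342)
t=6.000: state=(-1.698, 0.164)
t=7.000: state=(-1.611, 0.014)
t=8.000: state=(-1.525, -0.110)
t=9.000: state=(-1.440, -0.212)
t=10.000: state=(-1.354, -0.294)
t=11.000: state=(-1.268, -0.357)
t=12.000: state=(-1.181, -0.402)
t=13.000: state=(-1.091, -0.432)
t=14.000: state=(-0.996, -0.447)
t=15.000: state=(-0.892, -0.448)
t=16.000: state=(-0.770, -0.435)
t=17.000: state=(-0.613, -0.405)
t=18.000: state=(-0.373, -0.352)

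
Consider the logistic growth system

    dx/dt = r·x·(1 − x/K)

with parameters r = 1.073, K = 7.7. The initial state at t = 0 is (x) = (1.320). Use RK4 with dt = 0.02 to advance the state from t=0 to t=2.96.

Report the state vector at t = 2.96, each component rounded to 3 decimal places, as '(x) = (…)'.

(x) = (6.407)

t=0.000: state=(1.320)
step 1 (dt=0.02): k1=(1.174), k2=(1.182), k3=(1.182), k4=(1.190); state += dt/6·(k1+2k2+2k3+k4)
t=0.020: state=(1.344)
t=0.040: state=(1.368)
t=0.060: state=(1.392)
continuing one RK4 step at a time; state shown every 5 steps (Δt=0.1):
t=0.100: state=(1.442)
t=0.200: state=(1.571)
t=0.300: state=(1.710)
t=0.400: state=(1.857)
t=0.500: state=(2.012)
t=0.600: state=(2.176)
t=0.700: state=(2.347)
t=0.800: state=(2.526)
t=0.900: state=(2.711)
t=1.000: state=(2.902)
t=1.100: state=(3.099)
t=1.200: state=(3.300)
t=1.300: state=(3.503)
t=1.400: state=(3.709)
t=1.500: state=(3.915)
t=1.600: state=(4.121)
t=1.700: state=(4.326)
t=1.800: state=(4.528)
t=1.900: state=(4.726)
t=2.000: state=(4.919)
t=2.100: state=(5.107)
t=2.200: state=(5.288)
t=2.300: state=(5.462)
t=2.400: state=(5.629)
t=2.500: state=(5.787)
t=2.600: state=(5.937)
t=2.700: state=(6.079)
t=2.800: state=(6.212)
t=2.900: state=(6.336)
t=2.960: state=(6.407)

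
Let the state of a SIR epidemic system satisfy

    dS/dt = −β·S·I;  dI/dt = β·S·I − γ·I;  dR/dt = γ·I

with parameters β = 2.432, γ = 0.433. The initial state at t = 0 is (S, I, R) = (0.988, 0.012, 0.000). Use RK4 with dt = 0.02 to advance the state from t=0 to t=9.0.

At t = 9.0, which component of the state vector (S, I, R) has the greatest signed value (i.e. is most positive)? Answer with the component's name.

t=0.000: state=(0.988, 0.012, 0.000)
step 1 (dt=0.02): k1=(-0.029, 0.024, 0.005), k2=(-0.029, 0.024, 0.005), k3=(-0.029, 0.024, 0.005), k4=(-0.030, 0.025, 0.005); state += dt/6·(k1+2k2+2k3+k4)
t=0.020: state=(0.987, 0.012, 0.000)
t=0.040: state=(0.987, 0.013, 0.000)
t=0.060: state=(0.986, 0.014, 0.000)
continuing one RK4 step at a time; state shown every 25 steps (Δt=0.5):
t=0.500: state=(0.964, 0.032, 0.004)
t=1.000: state=(0.904, 0.080, 0.016)
t=1.500: state=(0.777, 0.181, 0.043)
t=2.000: state=(0.570, 0.332, 0.098)
t=2.500: state=(0.349, 0.466, 0.185)
t=3.000: state=(0.190, 0.516, 0.293)
t=3.500: state=(0.102, 0.494, 0.404)
t=4.000: state=(0.058, 0.437, 0.505)
t=4.500: state=(0.035, 0.372, 0.592)
t=5.000: state=(0.023, 0.310, 0.666)
t=5.500: state=(0.017, 0.256, 0.727)
t=6.000: state=(0.013, 0.210, 0.778)
t=6.500: state=(0.010, 0.171, 0.819)
t=7.000: state=(0.008, 0.140, 0.852)
t=7.500: state=(0.007, 0.113, 0.880)
t=8.000: state=(0.006, 0.092, 0.902)
t=8.500: state=(0.006, 0.075, 0.920)
t=9.000: state=(0.005, 0.061, 0.934)
compare at T: S=0.005, I=0.061, R=0.934

largest component: R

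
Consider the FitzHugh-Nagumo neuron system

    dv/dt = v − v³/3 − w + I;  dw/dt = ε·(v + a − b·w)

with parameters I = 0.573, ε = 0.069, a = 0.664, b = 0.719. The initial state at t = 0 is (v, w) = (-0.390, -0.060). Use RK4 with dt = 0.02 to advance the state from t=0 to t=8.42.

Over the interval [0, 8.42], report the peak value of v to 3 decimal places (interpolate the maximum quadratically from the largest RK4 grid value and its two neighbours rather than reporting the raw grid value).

t=0.000: state=(-0.390, -0.060)
step 1 (dt=0.02): k1=(0.263, 0.022), k2=(0.265, 0.022), k3=(0.265, 0.022), k4=(0.267, 0.022); state += dt/6·(k1+2k2+2k3+k4)
t=0.020: state=(-0.385, -0.060)
t=0.040: state=(-0.379, -0.059)
t=0.060: state=(-0.374, -0.059)
continuing one RK4 step at a time; state shown every 25 steps (Δt=0.5):
t=0.500: state=(-0.228, -0.047)
t=1.000: state=(0.021, -0.027)
t=1.500: state=(0.412, 0.003)
t=2.000: state=(0.964, 0.049)
t=2.500: state=(1.497, 0.113)
t=3.000: state=(1.772, 0.189)
t=3.500: state=(1.848, 0.269)
t=4.000: state=(1.848, 0.349)
t=4.500: state=(1.825, 0.425)
t=5.000: state=(1.796, 0.499)
t=5.500: state=(1.765, 0.570)
t=6.000: state=(1.732, 0.638)
t=6.500: state=(1.699, 0.704)
t=7.000: state=(1.665, 0.767)
t=7.500: state=(1.631, 0.827)
t=8.000: state=(1.596, 0.884)
t=8.420: state=(1.566, 0.930)
largest grid value and its neighbours: v(3.700)=1.85299, v(3.720)=1.85303, v(3.740)=1.85301
parabola through these three points peaks at t≈3.724 with v≈1.85303

max v = 1.853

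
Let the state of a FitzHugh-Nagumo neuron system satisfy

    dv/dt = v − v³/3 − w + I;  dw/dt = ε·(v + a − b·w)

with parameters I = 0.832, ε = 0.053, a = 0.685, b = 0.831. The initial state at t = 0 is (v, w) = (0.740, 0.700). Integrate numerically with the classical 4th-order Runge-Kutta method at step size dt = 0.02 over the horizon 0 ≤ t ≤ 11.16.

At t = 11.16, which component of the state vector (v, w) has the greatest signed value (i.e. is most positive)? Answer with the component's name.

t=0.000: state=(0.740, 0.700)
step 1 (dt=0.02): k1=(0.737, 0.045), k2=(0.740, 0.045), k3=(0.740, 0.045), k4=(0.743, 0.045); state += dt/6·(k1+2k2+2k3+k4)
t=0.020: state=(0.755, 0.701)
t=0.040: state=(0.770, 0.702)
t=0.060: state=(0.785, 0.703)
continuing one RK4 step at a time; state shown every 25 steps (Δt=0.5):
t=0.500: state=(1.125, 0.727)
t=1.000: state=(1.448, 0.763)
t=1.500: state=(1.625, 0.805)
t=2.000: state=(1.691, 0.849)
t=2.500: state=(1.703, 0.893)
t=3.000: state=(1.693, 0.936)
t=3.500: state=(1.676, 0.978)
t=4.000: state=(1.655, 1.018)
t=4.500: state=(1.633, 1.057)
t=5.000: state=(1.611, 1.095)
t=5.500: state=(1.588, 1.131)
t=6.000: state=(1.565, 1.165)
t=6.500: state=(1.542, 1.199)
t=7.000: state=(1.518, 1.231)
t=7.500: state=(1.495, 1.261)
t=8.000: state=(1.471, 1.291)
t=8.500: state=(1.446, 1.319)
t=9.000: state=(1.422, 1.345)
t=9.500: state=(1.397, 1.371)
t=10.000: state=(1.371, 1.395)
t=10.500: state=(1.345, 1.419)
t=11.000: state=(1.318, 1.441)
t=11.160: state=(1.310, 1.447)
compare at T: v=1.310, w=1.447

largest component: w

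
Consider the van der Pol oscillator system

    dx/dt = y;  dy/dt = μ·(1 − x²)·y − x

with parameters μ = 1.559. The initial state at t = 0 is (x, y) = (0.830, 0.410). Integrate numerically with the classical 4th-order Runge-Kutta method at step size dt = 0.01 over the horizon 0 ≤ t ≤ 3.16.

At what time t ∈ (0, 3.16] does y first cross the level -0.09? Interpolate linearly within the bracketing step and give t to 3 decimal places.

t=0.000: state=(0.830, 0.410)
step 1 (dt=0.01): k1=(0.410, -0.631), k2=(0.407, -0.637), k3=(0.407, -0.637), k4=(0.404, -0.643); state += dt/6·(k1+2k2+2k3+k4)
t=0.010: state=(0.834, 0.404)
t=0.020: state=(0.838, 0.397)
t=0.030: state=(0.842, 0.391)
continuing one RK4 step at a time; state shown every 20 steps (Δt=0.2):
t=0.200: state=(0.898, 0.264)
t=0.400: state=(0.934, 0.089)
t=0.590: state=(0.934, -0.089)
next step: t=0.600: state=(0.933, -0.099) — y has crossed -0.09
linear interpolation between t=0.590 (-0.08915) and t=0.600 (-0.09868) → t≈0.591

t = 0.591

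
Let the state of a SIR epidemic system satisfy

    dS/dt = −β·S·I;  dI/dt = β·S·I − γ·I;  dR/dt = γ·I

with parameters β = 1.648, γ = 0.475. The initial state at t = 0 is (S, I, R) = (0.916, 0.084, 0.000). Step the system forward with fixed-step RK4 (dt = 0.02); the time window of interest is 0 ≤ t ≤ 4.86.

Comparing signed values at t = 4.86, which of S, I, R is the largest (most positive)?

t=0.000: state=(0.916, 0.084, 0.000)
step 1 (dt=0.02): k1=(-0.127, 0.087, 0.040), k2=(-0.128, 0.088, 0.040), k3=(-0.128, 0.088, 0.040), k4=(-0.129, 0.088, 0.041); state += dt/6·(k1+2k2+2k3+k4)
t=0.020: state=(0.913, 0.086, 0.001)
t=0.040: state=(0.911, 0.088, 0.002)
t=0.060: state=(0.908, 0.089, 0.002)
continuing one RK4 step at a time; state shown every 10 steps (Δt=0.2):
t=0.200: state=(0.888, 0.103, 0.009)
t=0.400: state=(0.856, 0.125, 0.020)
t=0.600: state=(0.818, 0.149, 0.033)
t=0.800: state=(0.775, 0.177, 0.048)
t=1.000: state=(0.728, 0.206, 0.066)
t=1.200: state=(0.677, 0.236, 0.087)
t=1.400: state=(0.623, 0.266, 0.111)
t=1.600: state=(0.568, 0.294, 0.138)
t=1.800: state=(0.513, 0.320, 0.167)
t=2.000: state=(0.460, 0.341, 0.198)
t=2.200: state=(0.410, 0.358, 0.232)
t=2.400: state=(0.364, 0.370, 0.266)
t=2.600: state=(0.321, 0.377, 0.302)
t=2.800: state=(0.284, 0.378, 0.338)
t=3.000: state=(0.251, 0.376, 0.374)
t=3.200: state=(0.222, 0.369, 0.409)
t=3.400: state=(0.197, 0.360, 0.444)
t=3.600: state=(0.175, 0.348, 0.477)
t=3.800: state=(0.156, 0.334, 0.510)
t=4.000: state=(0.140, 0.319, 0.541)
t=4.200: state=(0.127, 0.303, 0.570)
t=4.400: state=(0.115, 0.287, 0.598)
t=4.600: state=(0.105, 0.270, 0.625)
t=4.800: state=(0.096, 0.254, 0.650)
t=4.860: state=(0.094, 0.249, 0.657)
compare at T: S=0.094, I=0.249, R=0.657

largest component: R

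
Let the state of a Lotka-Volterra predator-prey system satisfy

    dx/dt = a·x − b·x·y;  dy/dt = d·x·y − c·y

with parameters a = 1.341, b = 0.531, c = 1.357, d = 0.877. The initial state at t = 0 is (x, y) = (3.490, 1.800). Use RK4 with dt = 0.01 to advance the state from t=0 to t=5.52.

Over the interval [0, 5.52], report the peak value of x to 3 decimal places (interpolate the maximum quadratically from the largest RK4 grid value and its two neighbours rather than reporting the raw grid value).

t=0.000: state=(3.490, 1.800)
step 1 (dt=0.01): k1=(1.344, 3.067), k2=(1.318, 3.104), k3=(1.318, 3.104), k4=(1.292, 3.141); state += dt/6·(k1+2k2+2k3+k4)
t=0.010: state=(3.503, 1.831)
t=0.020: state=(3.516, 1.863)
t=0.030: state=(3.528, 1.895)
continuing one RK4 step at a time; state shown every 20 steps (Δt=0.2):
t=0.200: state=(3.629, 2.573)
t=0.400: state=(3.416, 3.659)
t=0.600: state=(2.841, 4.849)
t=0.800: state=(2.111, 5.707)
t=1.000: state=(1.478, 5.944)
t=1.200: state=(1.041, 5.636)
t=1.400: state=(0.772, 5.026)
t=1.600: state=(0.614, 4.321)
t=1.800: state=(0.526, 3.638)
t=2.000: state=(0.484, 3.028)
t=2.200: state=(0.472, 2.509)
t=2.400: state=(0.484, 2.079)
t=2.600: state=(0.517, 1.730)
t=2.800: state=(0.571, 1.450)
t=3.000: state=(0.648, 1.230)
t=3.200: state=(0.751, 1.060)
t=3.400: state=(0.884, 0.932)
t=3.600: state=(1.052, 0.841)
t=3.800: state=(1.262, 0.785)
t=4.000: state=(1.521, 0.763)
t=4.200: state=(1.833, 0.780)
t=4.400: state=(2.199, 0.847)
t=4.600: state=(2.611, 0.983)
t=4.800: state=(3.040, 1.231)
t=5.000: state=(3.416, 1.655)
t=5.200: state=(3.622, 2.348)
t=5.400: state=(3.507, 3.363)
t=5.520: state=(3.250, 4.082)
largest grid value and its neighbours: x(5.230)=3.62853, x(5.240)=3.62898, x(5.250)=3.62853
parabola through these three points peaks at t≈5.240 with x≈3.62898

max x = 3.629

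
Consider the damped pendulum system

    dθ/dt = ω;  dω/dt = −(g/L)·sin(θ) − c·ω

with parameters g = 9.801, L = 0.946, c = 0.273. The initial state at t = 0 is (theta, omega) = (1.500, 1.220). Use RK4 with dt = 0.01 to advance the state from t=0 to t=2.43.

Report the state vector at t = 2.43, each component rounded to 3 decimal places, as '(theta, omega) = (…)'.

t=0.000: state=(1.500, 1.220)
step 1 (dt=0.01): k1=(1.220, -10.668), k2=(1.167, -10.657), k3=(1.167, -10.657), k4=(1.113, -10.646); state += dt/6·(k1+2k2+2k3+k4)
t=0.010: state=(1.512, 1.113)
t=0.020: state=(1.522, 1.007)
t=0.030: state=(1.532, 0.901)
continuing one RK4 step at a time; state shown every 10 steps (Δt=0.1):
t=0.100: state=(1.569, 0.166)
t=0.200: state=(1.534, -0.861)
t=0.300: state=(1.398, -1.854)
t=0.400: state=(1.165, -2.783)
t=0.500: state=(0.846, -3.571)
t=0.600: state=(0.460, -4.095)
t=0.700: state=(0.040, -4.236)
t=0.800: state=(-0.373, -3.950)
t=0.900: state=(-0.738, -3.302)
t=1.000: state=(-1.026, -2.422)
t=1.100: state=(-1.219, -1.434)
t=1.200: state=(-1.311, -0.418)
t=1.300: state=(-1.303, 0.582)
t=1.400: state=(-1.196, 1.538)
t=1.500: state=(-0.998, 2.408)
t=1.600: state=(-0.720, 3.118)
t=1.700: state=(-0.383, 3.570)
t=1.800: state=(-0.018, 3.676)
t=1.900: state=(0.340, 3.411)
t=2.000: state=(0.654, 2.829)
t=2.100: state=(0.898, 2.034)
t=2.200: state=(1.057, 1.128)
t=2.300: state=(1.123, 0.188)
t=2.400: state=(1.095, -0.736)
t=2.430: state=(1.069, -1.003)

(theta, omega) = (1.069, -1.003)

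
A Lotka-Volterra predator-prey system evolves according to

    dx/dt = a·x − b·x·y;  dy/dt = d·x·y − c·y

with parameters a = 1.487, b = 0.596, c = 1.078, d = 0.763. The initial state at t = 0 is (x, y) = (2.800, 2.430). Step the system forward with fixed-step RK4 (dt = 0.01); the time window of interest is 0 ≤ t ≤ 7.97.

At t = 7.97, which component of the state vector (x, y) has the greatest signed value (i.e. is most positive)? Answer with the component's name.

largest component: y

t=0.000: state=(2.800, 2.430)
step 1 (dt=0.01): k1=(0.108, 2.572), k2=(0.087, 2.587), k3=(0.087, 2.586), k4=(0.065, 2.601); state += dt/6·(k1+2k2+2k3+k4)
t=0.010: state=(2.801, 2.456)
t=0.020: state=(2.801, 2.482)
t=0.030: state=(2.801, 2.508)
continuing one RK4 step at a time; state shown every 50 steps (Δt=0.5):
t=0.500: state=(2.304, 3.880)
t=1.000: state=(1.338, 4.508)
t=1.500: state=(0.790, 3.886)
t=2.000: state=(0.602, 2.933)
t=2.500: state=(0.598, 2.141)
t=3.000: state=(0.725, 1.601)
t=3.500: state=(0.996, 1.290)
t=4.000: state=(1.455, 1.193)
t=4.500: state=(2.108, 1.367)
t=5.000: state=(2.719, 2.022)
t=5.500: state=(2.598, 3.367)
t=6.000: state=(1.654, 4.460)
t=6.500: state=(0.931, 4.190)
t=7.000: state=(0.642, 3.266)
t=7.500: state=(0.584, 2.394)
t=7.970: state=(0.656, 1.796)
compare at T: x=0.656, y=1.796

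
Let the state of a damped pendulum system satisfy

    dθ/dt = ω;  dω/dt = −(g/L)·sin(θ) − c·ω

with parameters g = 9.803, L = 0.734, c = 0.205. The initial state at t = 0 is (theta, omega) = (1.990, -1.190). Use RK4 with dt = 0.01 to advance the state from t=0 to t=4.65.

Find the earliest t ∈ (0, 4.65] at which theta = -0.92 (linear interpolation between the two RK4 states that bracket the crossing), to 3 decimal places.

t = 0.660

t=0.000: state=(1.990, -1.190)
step 1 (dt=0.01): k1=(-1.190, -11.955), k2=(-1.250, -11.975), k3=(-1.250, -11.977), k4=(-1.310, -11.998); state += dt/6·(k1+2k2+2k3+k4)
t=0.010: state=(1.978, -1.310)
t=0.020: state=(1.964, -1.430)
t=0.030: state=(1.949, -1.551)
continuing one RK4 step at a time; state shown every 20 steps (Δt=0.2):
t=0.200: state=(1.506, -3.672)
t=0.400: state=(0.545, -5.717)
t=0.600: state=(-0.614, -5.377)
t=0.660: state=(-0.919, -4.759)
next step: t=0.670: state=(-0.966, -4.641) — theta has crossed -0.92
linear interpolation between t=0.660 (-0.91936) and t=0.670 (-0.96636) → t≈0.660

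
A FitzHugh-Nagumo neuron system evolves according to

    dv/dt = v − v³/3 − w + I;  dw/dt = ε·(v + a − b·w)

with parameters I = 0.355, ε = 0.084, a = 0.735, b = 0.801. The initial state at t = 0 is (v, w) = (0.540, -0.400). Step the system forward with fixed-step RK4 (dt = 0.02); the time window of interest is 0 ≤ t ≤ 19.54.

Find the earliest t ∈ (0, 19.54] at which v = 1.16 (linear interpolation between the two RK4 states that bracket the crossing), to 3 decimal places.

t = 0.464

t=0.000: state=(0.540, -0.400)
step 1 (dt=0.02): k1=(1.243, 0.134), k2=(1.250, 0.135), k3=(1.250, 0.135), k4=(1.257, 0.136); state += dt/6·(k1+2k2+2k3+k4)
t=0.020: state=(0.565, -0.397)
t=0.040: state=(0.590, -0.395)
t=0.060: state=(0.616, -0.392)
t=0.460: state=(1.155, -0.328)
next step: t=0.480: state=(1.181, -0.324) — v has crossed 1.16
linear interpolation between t=0.460 (1.15509) and t=0.480 (1.18144) → t≈0.464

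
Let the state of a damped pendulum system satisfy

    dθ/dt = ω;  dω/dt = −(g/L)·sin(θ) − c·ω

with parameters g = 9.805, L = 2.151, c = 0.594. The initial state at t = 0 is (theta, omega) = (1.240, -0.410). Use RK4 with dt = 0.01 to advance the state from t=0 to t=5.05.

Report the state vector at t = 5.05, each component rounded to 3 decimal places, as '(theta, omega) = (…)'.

(theta, omega) = (-0.157, 0.499)

t=0.000: state=(1.240, -0.410)
step 1 (dt=0.01): k1=(-0.410, -4.068), k2=(-0.430, -4.053), k3=(-0.430, -4.052), k4=(-0.451, -4.037); state += dt/6·(k1+2k2+2k3+k4)
t=0.010: state=(1.236, -0.451)
t=0.020: state=(1.231, -0.491)
t=0.030: state=(1.226, -0.531)
continuing one RK4 step at a time; state shown every 20 steps (Δt=0.2):
t=0.200: state=(1.081, -1.155)
t=0.400: state=(0.790, -1.718)
t=0.600: state=(0.412, -2.010)
t=0.800: state=(0.009, -1.959)
t=1.000: state=(-0.350, -1.586)
t=1.200: state=(-0.611, -1.003)
t=1.400: state=(-0.746, -0.343)
t=1.600: state=(-0.751, 0.287)
t=1.800: state=(-0.639, 0.810)
t=2.000: state=(-0.438, 1.162)
t=2.200: state=(-0.188, 1.296)
t=2.400: state=(0.065, 1.200)
t=2.600: state=(0.279, 0.913)
t=2.800: state=(0.422, 0.509)
t=3.000: state=(0.480, 0.071)
t=3.200: state=(0.453, -0.328)
t=3.400: state=(0.355, -0.633)
t=3.600: state=(0.209, -0.802)
t=3.800: state=(0.045, -0.820)
t=4.000: state=(-0.109, -0.697)
t=4.200: state=(-0.227, -0.471)
t=4.400: state=(-0.294, -0.192)
t=4.600: state=(-0.304, 0.087)
t=4.800: state=(-0.263, 0.320)
t=5.000: state=(-0.182, 0.475)
t=5.050: state=(-0.157, 0.499)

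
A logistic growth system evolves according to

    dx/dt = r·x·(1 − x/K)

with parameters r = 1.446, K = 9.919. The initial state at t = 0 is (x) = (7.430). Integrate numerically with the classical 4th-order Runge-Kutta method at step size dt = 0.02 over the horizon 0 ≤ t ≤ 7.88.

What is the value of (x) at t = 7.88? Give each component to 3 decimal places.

t=0.000: state=(7.430)
step 1 (dt=0.02): k1=(2.696), k2=(2.676), k3=(2.677), k4=(2.657); state += dt/6·(k1+2k2+2k3+k4)
t=0.020: state=(7.484)
t=0.040: state=(7.536)
t=0.060: state=(7.588)
continuing one RK4 step at a time; state shown every 25 steps (Δt=0.5):
t=0.500: state=(8.532)
t=1.000: state=(9.194)
t=1.500: state=(9.553)
t=2.000: state=(9.738)
t=2.500: state=(9.830)
t=3.000: state=(9.876)
t=3.500: state=(9.898)
t=4.000: state=(9.909)
t=4.500: state=(9.914)
t=5.000: state=(9.917)
t=5.500: state=(9.918)
t=6.000: state=(9.918)
t=6.500: state=(9.919)
t=7.000: state=(9.919)
t=7.500: state=(9.919)
t=7.880: state=(9.919)

(x) = (9.919)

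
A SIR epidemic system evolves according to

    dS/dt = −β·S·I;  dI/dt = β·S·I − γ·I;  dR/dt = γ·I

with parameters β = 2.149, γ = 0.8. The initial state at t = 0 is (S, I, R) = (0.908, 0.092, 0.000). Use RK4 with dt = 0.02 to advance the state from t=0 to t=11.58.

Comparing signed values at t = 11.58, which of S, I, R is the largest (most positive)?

t=0.000: state=(0.908, 0.092, 0.000)
step 1 (dt=0.02): k1=(-0.180, 0.106, 0.074), k2=(-0.181, 0.107, 0.074), k3=(-0.181, 0.107, 0.074), k4=(-0.183, 0.108, 0.075); state += dt/6·(k1+2k2+2k3+k4)
t=0.020: state=(0.904, 0.094, 0.001)
t=0.040: state=(0.901, 0.096, 0.003)
t=0.060: state=(0.897, 0.099, 0.005)
continuing one RK4 step at a time; state shown every 25 steps (Δt=0.5):
t=0.500: state=(0.797, 0.155, 0.049)
t=1.000: state=(0.649, 0.226, 0.125)
t=1.500: state=(0.493, 0.280, 0.227)
t=2.000: state=(0.361, 0.296, 0.344)
t=2.500: state=(0.265, 0.276, 0.459)
t=3.000: state=(0.201, 0.237, 0.562)
t=3.500: state=(0.159, 0.193, 0.648)
t=4.000: state=(0.132, 0.151, 0.717)
t=4.500: state=(0.115, 0.115, 0.770)
t=5.000: state=(0.103, 0.087, 0.810)
t=5.500: state=(0.095, 0.065, 0.840)
t=6.000: state=(0.090, 0.048, 0.862)
t=6.500: state=(0.086, 0.035, 0.879)
t=7.000: state=(0.083, 0.026, 0.891)
t=7.500: state=(0.081, 0.019, 0.900)
t=8.000: state=(0.080, 0.014, 0.907)
t=8.500: state=(0.078, 0.010, 0.911)
t=9.000: state=(0.078, 0.007, 0.915)
t=9.500: state=(0.077, 0.005, 0.917)
t=10.000: state=(0.077, 0.004, 0.919)
t=10.500: state=(0.077, 0.003, 0.921)
t=11.000: state=(0.076, 0.002, 0.922)
t=11.500: state=(0.076, 0.002, 0.922)
t=11.580: state=(0.076, 0.001, 0.922)
compare at T: S=0.076, I=0.001, R=0.922

largest component: R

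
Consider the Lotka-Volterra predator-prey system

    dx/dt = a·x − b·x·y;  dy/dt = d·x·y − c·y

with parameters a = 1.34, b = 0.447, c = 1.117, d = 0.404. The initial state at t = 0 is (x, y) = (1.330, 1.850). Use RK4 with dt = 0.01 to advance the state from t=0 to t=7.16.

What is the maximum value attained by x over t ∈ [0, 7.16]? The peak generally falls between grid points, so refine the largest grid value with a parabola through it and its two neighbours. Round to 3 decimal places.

max x = 5.670

t=0.000: state=(1.330, 1.850)
step 1 (dt=0.01): k1=(0.682, -1.072), k2=(0.687, -1.067), k3=(0.687, -1.067), k4=(0.692, -1.061); state += dt/6·(k1+2k2+2k3+k4)
t=0.010: state=(1.337, 1.839)
t=0.020: state=(1.344, 1.829)
t=0.030: state=(1.351, 1.818)
continuing one RK4 step at a time; state shown every 25 steps (Δt=0.25):
t=0.250: state=(1.533, 1.616)
t=0.500: state=(1.807, 1.446)
t=0.750: state=(2.164, 1.335)
t=1.000: state=(2.614, 1.285)
t=1.250: state=(3.165, 1.300)
t=1.500: state=(3.809, 1.397)
t=1.750: state=(4.508, 1.608)
t=2.000: state=(5.165, 1.984)
t=2.250: state=(5.605, 2.592)
t=2.500: state=(5.597, 3.468)
t=2.750: state=(5.014, 4.504)
t=3.000: state=(4.020, 5.386)
t=3.250: state=(2.993, 5.799)
t=3.500: state=(2.193, 5.685)
t=3.750: state=(1.664, 5.214)
t=4.000: state=(1.344, 4.584)
t=4.250: state=(1.168, 3.932)
t=4.500: state=(1.089, 3.331)
t=4.750: state=(1.081, 2.809)
t=5.000: state=(1.132, 2.375)
t=5.250: state=(1.239, 2.024)
t=5.500: state=(1.403, 1.748)
t=5.750: state=(1.633, 1.541)
t=6.000: state=(1.939, 1.395)
t=6.250: state=(2.332, 1.308)
t=6.500: state=(2.823, 1.282)
t=6.750: state=(3.413, 1.328)
t=7.000: state=(4.086, 1.466)
t=7.160: state=(4.536, 1.620)
largest grid value and its neighbours: x(2.360)=5.66925, x(2.370)=5.67011, x(2.380)=5.67009
parabola through these three points peaks at t≈2.375 with x≈5.67021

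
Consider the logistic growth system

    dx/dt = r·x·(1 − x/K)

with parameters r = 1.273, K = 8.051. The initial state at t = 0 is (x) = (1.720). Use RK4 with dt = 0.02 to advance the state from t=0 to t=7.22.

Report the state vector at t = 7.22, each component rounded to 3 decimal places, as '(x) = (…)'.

t=0.000: state=(1.720)
step 1 (dt=0.02): k1=(1.722), k2=(1.734), k3=(1.734), k4=(1.747); state += dt/6·(k1+2k2+2k3+k4)
t=0.020: state=(1.755)
t=0.040: state=(1.790)
t=0.060: state=(1.826)
continuing one RK4 step at a time; state shown every 25 steps (Δt=0.5):
t=0.500: state=(2.731)
t=1.000: state=(3.965)
t=1.500: state=(5.210)
t=2.000: state=(6.248)
t=2.500: state=(6.985)
t=3.000: state=(7.449)
t=3.500: state=(7.721)
t=4.000: state=(7.873)
t=4.500: state=(7.956)
t=5.000: state=(8.000)
t=5.500: state=(8.024)
t=6.000: state=(8.037)
t=6.500: state=(8.043)
t=7.000: state=(8.047)
t=7.220: state=(8.048)

(x) = (8.048)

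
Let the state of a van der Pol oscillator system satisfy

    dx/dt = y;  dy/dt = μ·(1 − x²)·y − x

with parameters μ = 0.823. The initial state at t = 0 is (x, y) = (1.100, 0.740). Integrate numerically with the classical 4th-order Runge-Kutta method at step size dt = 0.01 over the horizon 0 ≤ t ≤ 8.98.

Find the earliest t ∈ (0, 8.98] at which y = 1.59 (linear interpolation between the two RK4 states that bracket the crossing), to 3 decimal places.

t = 4.980

t=0.000: state=(1.100, 0.740)
step 1 (dt=0.01): k1=(0.740, -1.228), k2=(0.734, -1.235), k3=(0.734, -1.235), k4=(0.728, -1.243); state += dt/6·(k1+2k2+2k3+k4)
t=0.010: state=(1.107, 0.728)
t=0.020: state=(1.115, 0.715)
t=0.030: state=(1.122, 0.703)
continuing one RK4 step at a time; state shown every 50 steps (Δt=0.5):
t=0.500: state=(1.300, 0.053)
t=1.000: state=(1.175, -0.523)
t=1.500: state=(0.788, -1.032)
t=2.000: state=(0.116, -1.692)
t=2.500: state=(-0.883, -2.143)
t=3.000: state=(-1.718, -0.952)
t=3.500: state=(-1.859, 0.223)
t=4.000: state=(-1.615, 0.695)
t=4.500: state=(-1.181, 1.054)
t=4.970: state=(-0.574, 1.576)
next step: t=4.980: state=(-0.558, 1.590) — y has crossed 1.59
linear interpolation between t=4.970 (1.57592) and t=4.980 (1.59043) → t≈4.980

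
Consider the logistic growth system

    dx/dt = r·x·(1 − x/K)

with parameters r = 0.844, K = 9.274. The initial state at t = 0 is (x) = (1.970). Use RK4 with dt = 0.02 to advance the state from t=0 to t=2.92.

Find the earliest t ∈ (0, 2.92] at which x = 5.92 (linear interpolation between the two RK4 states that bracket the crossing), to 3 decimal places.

t=0.000: state=(1.970)
step 1 (dt=0.02): k1=(1.309), k2=(1.316), k3=(1.316), k4=(1.322); state += dt/6·(k1+2k2+2k3+k4)
t=0.020: state=(1.996)
t=0.040: state=(2.023)
t=0.060: state=(2.050)
continuing one RK4 step at a time; state shown every 5 steps (Δt=0.1):
t=0.100: state=(2.104)
t=0.200: state=(2.245)
t=0.300: state=(2.391)
t=0.400: state=(2.544)
t=0.500: state=(2.703)
t=0.600: state=(2.867)
t=0.700: state=(3.037)
t=0.800: state=(3.212)
t=0.900: state=(3.391)
t=1.000: state=(3.575)
t=1.100: state=(3.762)
t=1.200: state=(3.952)
t=1.300: state=(4.145)
t=1.400: state=(4.339)
t=1.500: state=(4.534)
t=1.600: state=(4.730)
t=1.700: state=(4.925)
t=1.800: state=(5.119)
t=1.900: state=(5.312)
t=2.000: state=(5.502)
t=2.100: state=(5.690)
t=2.200: state=(5.873)
t=2.220: state=(5.910)
next step: t=2.240: state=(5.946) — x has crossed 5.92
linear interpolation between t=2.220 (5.90952) and t=2.240 (5.94562) → t≈2.226

t = 2.226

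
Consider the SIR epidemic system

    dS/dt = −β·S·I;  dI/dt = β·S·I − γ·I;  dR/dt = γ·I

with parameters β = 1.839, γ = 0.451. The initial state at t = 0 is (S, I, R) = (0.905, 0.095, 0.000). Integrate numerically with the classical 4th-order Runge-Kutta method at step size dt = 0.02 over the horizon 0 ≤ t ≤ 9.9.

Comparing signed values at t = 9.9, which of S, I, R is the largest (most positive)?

t=0.000: state=(0.905, 0.095, 0.000)
step 1 (dt=0.02): k1=(-0.158, 0.115, 0.043), k2=(-0.160, 0.116, 0.043), k3=(-0.160, 0.116, 0.043), k4=(-0.161, 0.118, 0.044); state += dt/6·(k1+2k2+2k3+k4)
t=0.020: state=(0.902, 0.097, 0.001)
t=0.040: state=(0.899, 0.100, 0.002)
t=0.060: state=(0.895, 0.102, 0.003)
continuing one RK4 step at a time; state shown every 25 steps (Δt=0.5):
t=0.500: state=(0.804, 0.167, 0.029)
t=1.000: state=(0.661, 0.262, 0.077)
t=1.500: state=(0.497, 0.356, 0.147)
t=2.000: state=(0.347, 0.418, 0.235)
t=2.500: state=(0.234, 0.434, 0.332)
t=3.000: state=(0.158, 0.414, 0.428)
t=3.500: state=(0.110, 0.373, 0.517)
t=4.000: state=(0.080, 0.324, 0.596)
t=4.500: state=(0.060, 0.276, 0.664)
t=5.000: state=(0.048, 0.231, 0.721)
t=5.500: state=(0.039, 0.192, 0.768)
t=6.000: state=(0.034, 0.159, 0.808)
t=6.500: state=(0.029, 0.130, 0.840)
t=7.000: state=(0.026, 0.107, 0.867)
t=7.500: state=(0.024, 0.087, 0.889)
t=8.000: state=(0.022, 0.071, 0.906)
t=8.500: state=(0.021, 0.058, 0.921)
t=9.000: state=(0.020, 0.047, 0.933)
t=9.500: state=(0.019, 0.038, 0.942)
t=9.900: state=(0.019, 0.032, 0.949)
compare at T: S=0.019, I=0.032, R=0.949

largest component: R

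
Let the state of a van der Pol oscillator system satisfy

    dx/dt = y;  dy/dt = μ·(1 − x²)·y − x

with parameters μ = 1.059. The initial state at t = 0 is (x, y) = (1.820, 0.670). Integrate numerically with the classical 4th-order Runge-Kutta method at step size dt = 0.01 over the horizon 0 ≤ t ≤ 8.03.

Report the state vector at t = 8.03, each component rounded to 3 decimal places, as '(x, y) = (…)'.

t=0.000: state=(1.820, 0.670)
step 1 (dt=0.01): k1=(0.670, -3.461), k2=(0.653, -3.430), k3=(0.653, -3.430), k4=(0.636, -3.399); state += dt/6·(k1+2k2+2k3+k4)
t=0.010: state=(1.827, 0.636)
t=0.020: state=(1.833, 0.602)
t=0.030: state=(1.839, 0.569)
continuing one RK4 step at a time; state shown every 50 steps (Δt=0.5):
t=0.500: state=(1.849, -0.341)
t=1.000: state=(1.588, -0.666)
t=1.500: state=(1.186, -0.966)
t=2.000: state=(0.578, -1.542)
t=2.500: state=(-0.446, -2.582)
t=3.000: state=(-1.677, -1.703)
t=3.500: state=(-2.004, 0.085)
t=4.000: state=(-1.823, 0.541)
t=4.500: state=(-1.497, 0.765)
t=5.000: state=(-1.039, 1.103)
t=5.500: state=(-0.330, 1.828)
t=6.000: state=(0.849, 2.739)
t=6.500: state=(1.881, 0.975)
t=7.000: state=(1.978, -0.293)
t=7.500: state=(1.740, -0.609)
t=8.000: state=(1.379, -0.843)
t=8.030: state=(1.354, -0.861)

(x, y) = (1.354, -0.861)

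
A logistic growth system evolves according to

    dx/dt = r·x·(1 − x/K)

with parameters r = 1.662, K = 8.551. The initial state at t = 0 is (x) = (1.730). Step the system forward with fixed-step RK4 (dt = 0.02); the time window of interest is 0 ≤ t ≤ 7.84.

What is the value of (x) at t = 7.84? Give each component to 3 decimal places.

(x) = (8.551)

t=0.000: state=(1.730)
step 1 (dt=0.02): k1=(2.294), k2=(2.316), k3=(2.316), k4=(2.339); state += dt/6·(k1+2k2+2k3+k4)
t=0.020: state=(1.776)
t=0.040: state=(1.824)
t=0.060: state=(1.872)
continuing one RK4 step at a time; state shown every 25 steps (Δt=0.5):
t=0.500: state=(3.147)
t=1.000: state=(4.891)
t=1.500: state=(6.449)
t=2.000: state=(7.488)
t=2.500: state=(8.053)
t=3.000: state=(8.327)
t=3.500: state=(8.452)
t=4.000: state=(8.508)
t=4.500: state=(8.532)
t=5.000: state=(8.543)
t=5.500: state=(8.547)
t=6.000: state=(8.549)
t=6.500: state=(8.550)
t=7.000: state=(8.551)
t=7.500: state=(8.551)
t=7.840: state=(8.551)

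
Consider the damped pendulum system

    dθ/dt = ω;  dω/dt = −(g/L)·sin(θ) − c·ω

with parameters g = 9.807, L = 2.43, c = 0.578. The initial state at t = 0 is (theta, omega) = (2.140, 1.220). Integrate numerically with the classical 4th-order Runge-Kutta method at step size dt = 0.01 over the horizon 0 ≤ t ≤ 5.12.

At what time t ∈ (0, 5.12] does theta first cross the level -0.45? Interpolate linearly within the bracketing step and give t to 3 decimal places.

t=0.000: state=(2.140, 1.220)
step 1 (dt=0.01): k1=(1.220, -4.105), k2=(1.199, -4.079), k3=(1.200, -4.080), k4=(1.179, -4.055); state += dt/6·(k1+2k2+2k3+k4)
t=0.010: state=(2.152, 1.179)
t=0.020: state=(2.164, 1.139)
t=0.030: state=(2.175, 1.099)
continuing one RK4 step at a time; state shown every 20 steps (Δt=0.2):
t=0.200: state=(2.308, 0.489)
t=0.400: state=(2.344, -0.114)
t=0.600: state=(2.266, -0.663)
t=0.800: state=(2.078, -1.215)
t=1.000: state=(1.778, -1.792)
t=1.200: state=(1.363, -2.353)
t=1.400: state=(0.846, -2.770)
t=1.600: state=(0.276, -2.865)
t=1.800: state=(-0.272, -2.546)
t=1.870: state=(-0.443, -2.348)
next step: t=1.880: state=(-0.467, -2.317) — theta has crossed -0.45
linear interpolation between t=1.870 (-0.44334) and t=1.880 (-0.46666) → t≈1.873

t = 1.873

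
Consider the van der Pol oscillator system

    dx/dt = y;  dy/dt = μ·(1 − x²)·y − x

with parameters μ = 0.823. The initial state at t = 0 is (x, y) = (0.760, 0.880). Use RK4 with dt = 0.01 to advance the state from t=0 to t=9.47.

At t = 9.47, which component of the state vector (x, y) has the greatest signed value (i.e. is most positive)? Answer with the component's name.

largest component: x

t=0.000: state=(0.760, 0.880)
step 1 (dt=0.01): k1=(0.880, -0.454), k2=(0.878, -0.464), k3=(0.878, -0.464), k4=(0.875, -0.474); state += dt/6·(k1+2k2+2k3+k4)
t=0.010: state=(0.769, 0.875)
t=0.020: state=(0.778, 0.871)
t=0.030: state=(0.786, 0.865)
continuing one RK4 step at a time; state shown every 50 steps (Δt=0.5):
t=0.500: state=(1.105, 0.439)
t=1.000: state=(1.173, -0.160)
t=1.500: state=(0.961, -0.680)
t=2.000: state=(0.488, -1.231)
t=2.500: state=(-0.295, -1.899)
t=3.000: state=(-1.279, -1.745)
t=3.500: state=(-1.803, -0.341)
t=4.000: state=(-1.744, 0.457)
t=4.500: state=(-1.413, 0.845)
t=5.000: state=(-0.890, 1.280)
t=5.500: state=(-0.081, 2.010)
t=6.000: state=(1.081, 2.379)
t=6.500: state=(1.903, 0.730)
t=7.000: state=(1.947, -0.352)
t=7.500: state=(1.664, -0.736)
t=8.000: state=(1.219, -1.062)
t=8.500: state=(0.565, -1.610)
t=9.000: state=(-0.445, -2.415)
t=9.470: state=(-1.545, -1.856)
compare at T: x=-1.545, y=-1.856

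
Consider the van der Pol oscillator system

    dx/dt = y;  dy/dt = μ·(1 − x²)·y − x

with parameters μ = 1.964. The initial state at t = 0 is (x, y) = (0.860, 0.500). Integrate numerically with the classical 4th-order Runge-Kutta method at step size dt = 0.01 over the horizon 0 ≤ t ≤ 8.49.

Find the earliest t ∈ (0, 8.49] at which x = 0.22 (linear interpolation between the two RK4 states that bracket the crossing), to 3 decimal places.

t=0.000: state=(0.860, 0.500)
step 1 (dt=0.01): k1=(0.500, -0.604), k2=(0.497, -0.613), k3=(0.497, -0.613), k4=(0.494, -0.621); state += dt/6·(k1+2k2+2k3+k4)
t=0.010: state=(0.865, 0.494)
t=0.020: state=(0.870, 0.488)
t=0.030: state=(0.875, 0.481)
continuing one RK4 step at a time; state shown every 50 steps (Δt=0.5):
t=0.500: state=(1.008, 0.060)
t=1.000: state=(0.913, -0.445)
t=1.500: state=(0.531, -1.170)
t=1.710: state=(0.229, -1.756)
next step: t=1.720: state=(0.211, -1.791) — x has crossed 0.22
linear interpolation between t=1.710 (0.22900) and t=1.720 (0.21127) → t≈1.715

t = 1.715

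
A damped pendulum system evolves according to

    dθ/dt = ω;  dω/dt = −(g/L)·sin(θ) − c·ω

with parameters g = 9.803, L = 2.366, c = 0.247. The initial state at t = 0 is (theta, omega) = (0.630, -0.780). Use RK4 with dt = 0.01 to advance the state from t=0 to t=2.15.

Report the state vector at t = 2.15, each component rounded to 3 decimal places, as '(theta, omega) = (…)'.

t=0.000: state=(0.630, -0.780)
step 1 (dt=0.01): k1=(-0.780, -2.248), k2=(-0.791, -2.232), k3=(-0.791, -2.232), k4=(-0.802, -2.216); state += dt/6·(k1+2k2+2k3+k4)
t=0.010: state=(0.622, -0.802)
t=0.020: state=(0.614, -0.824)
t=0.030: state=(0.606, -0.846)
continuing one RK4 step at a time; state shown every 10 steps (Δt=0.1):
t=0.100: state=(0.541, -0.988)
t=0.200: state=(0.434, -1.156)
t=0.300: state=(0.312, -1.277)
t=0.400: state=(0.180, -1.345)
t=0.500: state=(0.045, -1.358)
t=0.600: state=(-0.090, -1.316)
t=0.700: state=(-0.217, -1.221)
t=0.800: state=(-0.332, -1.079)
t=0.900: state=(-0.431, -0.900)
t=1.000: state=(-0.511, -0.692)
t=1.100: state=(-0.569, -0.464)
t=1.200: state=(-0.604, -0.225)
t=1.300: state=(-0.614, 0.015)
t=1.400: state=(-0.601, 0.249)
t=1.500: state=(-0.565, 0.469)
t=1.600: state=(-0.508, 0.667)
t=1.700: state=(-0.432, 0.836)
t=1.800: state=(-0.342, 0.971)
t=1.900: state=(-0.240, 1.064)
t=2.000: state=(-0.130, 1.114)
t=2.100: state=(-0.018, 1.117)
t=2.150: state=(0.037, 1.101)

(theta, omega) = (0.037, 1.101)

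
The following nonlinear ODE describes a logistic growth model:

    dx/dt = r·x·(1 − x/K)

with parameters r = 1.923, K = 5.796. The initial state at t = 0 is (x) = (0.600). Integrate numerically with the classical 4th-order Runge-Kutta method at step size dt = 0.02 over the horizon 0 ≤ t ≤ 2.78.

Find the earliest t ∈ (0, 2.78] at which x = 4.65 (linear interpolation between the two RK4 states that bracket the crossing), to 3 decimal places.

t = 1.851

t=0.000: state=(0.600)
step 1 (dt=0.02): k1=(1.034), k2=(1.050), k3=(1.050), k4=(1.066); state += dt/6·(k1+2k2+2k3+k4)
t=0.020: state=(0.621)
t=0.040: state=(0.643)
t=0.060: state=(0.665)
continuing one RK4 step at a time; state shown every 5 steps (Δt=0.1):
t=0.100: state=(0.712)
t=0.200: state=(0.841)
t=0.300: state=(0.988)
t=0.400: state=(1.156)
t=0.500: state=(1.345)
t=0.600: state=(1.553)
t=0.700: state=(1.781)
t=0.800: state=(2.027)
t=0.900: state=(2.287)
t=1.000: state=(2.558)
t=1.100: state=(2.835)
t=1.200: state=(3.113)
t=1.300: state=(3.388)
t=1.400: state=(3.653)
t=1.500: state=(3.906)
t=1.600: state=(4.142)
t=1.700: state=(4.360)
t=1.800: state=(4.557)
t=1.840: state=(4.631)
next step: t=1.860: state=(4.666) — x has crossed 4.65
linear interpolation between t=1.840 (4.63058) and t=1.860 (4.66598) → t≈1.851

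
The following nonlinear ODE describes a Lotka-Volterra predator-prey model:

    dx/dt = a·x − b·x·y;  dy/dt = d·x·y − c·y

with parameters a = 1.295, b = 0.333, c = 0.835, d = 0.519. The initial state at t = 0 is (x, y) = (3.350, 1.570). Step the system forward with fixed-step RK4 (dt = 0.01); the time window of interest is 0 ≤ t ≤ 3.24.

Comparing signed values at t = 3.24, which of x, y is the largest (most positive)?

largest component: y

t=0.000: state=(3.350, 1.570)
step 1 (dt=0.01): k1=(2.587, 1.419), k2=(2.589, 1.436), k3=(2.589, 1.436), k4=(2.591, 1.453); state += dt/6·(k1+2k2+2k3+k4)
t=0.010: state=(3.376, 1.584)
t=0.020: state=(3.402, 1.599)
t=0.030: state=(3.428, 1.614)
continuing one RK4 step at a time; state shown every 20 steps (Δt=0.2):
t=0.200: state=(3.866, 1.932)
t=0.400: state=(4.327, 2.504)
t=0.600: state=(4.618, 3.378)
t=0.800: state=(4.593, 4.626)
t=1.000: state=(4.157, 6.186)
t=1.200: state=(3.381, 7.757)
t=1.400: state=(2.507, 8.908)
t=1.600: state=(1.759, 9.390)
t=1.800: state=(1.221, 9.258)
t=2.000: state=(0.868, 8.720)
t=2.200: state=(0.645, 7.974)
t=2.400: state=(0.505, 7.158)
t=2.600: state=(0.417, 6.352)
t=2.800: state=(0.363, 5.596)
t=3.000: state=(0.332, 4.908)
t=3.200: state=(0.316, 4.295)
t=3.240: state=(0.315, 4.181)
compare at T: x=0.315, y=4.181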